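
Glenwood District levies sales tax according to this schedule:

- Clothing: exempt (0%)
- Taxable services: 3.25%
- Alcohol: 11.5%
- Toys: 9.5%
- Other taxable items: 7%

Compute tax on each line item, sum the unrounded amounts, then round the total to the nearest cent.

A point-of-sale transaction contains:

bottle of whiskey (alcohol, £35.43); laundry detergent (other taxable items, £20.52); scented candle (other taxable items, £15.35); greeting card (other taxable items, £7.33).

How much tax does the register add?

£7.10

Bottle of whiskey £35.43: alcohol → 11.5% → £4.07445
Laundry detergent £20.52: other taxable items → 7% → £1.4364
Scented candle £15.35: other taxable items → 7% → £1.0745
Greeting card £7.33: other taxable items → 7% → £0.5131
Unrounded tax sum = £7.09845 → £7.10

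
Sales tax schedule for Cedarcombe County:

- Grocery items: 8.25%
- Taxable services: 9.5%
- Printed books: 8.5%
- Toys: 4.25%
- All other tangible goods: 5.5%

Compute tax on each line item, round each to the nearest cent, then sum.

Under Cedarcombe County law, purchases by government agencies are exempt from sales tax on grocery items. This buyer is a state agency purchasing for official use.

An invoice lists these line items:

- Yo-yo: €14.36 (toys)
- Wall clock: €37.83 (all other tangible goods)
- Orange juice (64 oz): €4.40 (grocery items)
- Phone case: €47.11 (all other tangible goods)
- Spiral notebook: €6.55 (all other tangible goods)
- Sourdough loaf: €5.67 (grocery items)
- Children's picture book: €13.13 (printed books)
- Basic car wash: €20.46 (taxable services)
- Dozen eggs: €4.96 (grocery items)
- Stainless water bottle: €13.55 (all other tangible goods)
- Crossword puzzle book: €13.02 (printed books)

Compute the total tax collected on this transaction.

€10.56

Yo-yo €14.36: toys → 4.25% → €0.61
Wall clock €37.83: all other tangible goods → 5.5% → €2.08
Orange juice (64 oz) €4.40: grocery items, buyer-exempt → 0% → €0.00
Phone case €47.11: all other tangible goods → 5.5% → €2.59
Spiral notebook €6.55: all other tangible goods → 5.5% → €0.36
Sourdough loaf €5.67: grocery items, buyer-exempt → 0% → €0.00
Children's picture book €13.13: printed books → 8.5% → €1.12
Basic car wash €20.46: taxable services → 9.5% → €1.94
Dozen eggs €4.96: grocery items, buyer-exempt → 0% → €0.00
Stainless water bottle €13.55: all other tangible goods → 5.5% → €0.75
Crossword puzzle book €13.02: printed books → 8.5% → €1.11
Total tax = €0.61 + €2.08 + €2.59 + €0.36 + €1.12 + €1.94 + €0.75 + €1.11 = €10.56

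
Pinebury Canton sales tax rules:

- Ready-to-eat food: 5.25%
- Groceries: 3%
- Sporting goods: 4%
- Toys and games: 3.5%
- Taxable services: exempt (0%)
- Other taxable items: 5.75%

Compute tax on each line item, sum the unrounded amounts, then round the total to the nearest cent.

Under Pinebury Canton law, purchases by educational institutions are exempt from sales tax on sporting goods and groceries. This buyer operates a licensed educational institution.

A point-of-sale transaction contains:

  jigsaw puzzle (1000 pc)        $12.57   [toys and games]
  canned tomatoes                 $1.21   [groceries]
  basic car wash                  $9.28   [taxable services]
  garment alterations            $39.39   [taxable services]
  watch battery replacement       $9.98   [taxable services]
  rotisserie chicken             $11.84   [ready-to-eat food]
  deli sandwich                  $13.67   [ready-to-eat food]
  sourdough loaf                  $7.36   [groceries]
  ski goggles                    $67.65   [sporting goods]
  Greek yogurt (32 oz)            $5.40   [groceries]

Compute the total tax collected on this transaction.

Jigsaw puzzle (1000 pc) $12.57: toys and games → 3.5% → $0.43995
Canned tomatoes $1.21: groceries, buyer-exempt → 0% → $0.00
Basic car wash $9.28: taxable services → 0% → $0.00
Garment alterations $39.39: taxable services → 0% → $0.00
Watch battery replacement $9.98: taxable services → 0% → $0.00
Rotisserie chicken $11.84: ready-to-eat food → 5.25% → $0.6216
Deli sandwich $13.67: ready-to-eat food → 5.25% → $0.717675
Sourdough loaf $7.36: groceries, buyer-exempt → 0% → $0.00
Ski goggles $67.65: sporting goods, buyer-exempt → 0% → $0.00
Greek yogurt (32 oz) $5.40: groceries, buyer-exempt → 0% → $0.00
Unrounded tax sum = $1.779225 → $1.78

$1.78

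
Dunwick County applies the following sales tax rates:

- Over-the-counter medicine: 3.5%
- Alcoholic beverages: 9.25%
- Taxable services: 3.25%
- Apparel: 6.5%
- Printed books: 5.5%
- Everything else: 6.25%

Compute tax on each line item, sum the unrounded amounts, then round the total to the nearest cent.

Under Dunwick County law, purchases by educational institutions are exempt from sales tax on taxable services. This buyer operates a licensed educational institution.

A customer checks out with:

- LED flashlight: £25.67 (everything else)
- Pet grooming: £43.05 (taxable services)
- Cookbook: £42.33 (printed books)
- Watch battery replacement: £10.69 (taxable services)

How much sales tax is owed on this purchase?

LED flashlight £25.67: everything else → 6.25% → £1.604375
Pet grooming £43.05: taxable services, buyer-exempt → 0% → £0.00
Cookbook £42.33: printed books → 5.5% → £2.32815
Watch battery replacement £10.69: taxable services, buyer-exempt → 0% → £0.00
Unrounded tax sum = £3.932525 → £3.93

£3.93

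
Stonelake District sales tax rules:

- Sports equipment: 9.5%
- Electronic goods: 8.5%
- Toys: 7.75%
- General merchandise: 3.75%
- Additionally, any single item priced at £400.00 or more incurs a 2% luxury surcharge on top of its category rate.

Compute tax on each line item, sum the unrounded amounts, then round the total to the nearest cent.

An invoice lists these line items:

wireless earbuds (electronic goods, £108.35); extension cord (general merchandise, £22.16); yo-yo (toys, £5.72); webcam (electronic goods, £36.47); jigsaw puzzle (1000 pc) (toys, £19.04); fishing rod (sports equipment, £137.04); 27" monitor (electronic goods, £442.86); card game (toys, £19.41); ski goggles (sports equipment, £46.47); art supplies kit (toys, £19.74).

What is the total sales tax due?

£82.03

Wireless earbuds £108.35: electronic goods → 8.5% → £9.20975
Extension cord £22.16: general merchandise → 3.75% → £0.831
Yo-yo £5.72: toys → 7.75% → £0.4433
Webcam £36.47: electronic goods → 8.5% → £3.09995
Jigsaw puzzle (1000 pc) £19.04: toys → 7.75% → £1.4756
Fishing rod £137.04: sports equipment → 9.5% → £13.0188
27" monitor £442.86: electronic goods → 8.5% + 2% surcharge = 10.5% → £46.5003
Card game £19.41: toys → 7.75% → £1.504275
Ski goggles £46.47: sports equipment → 9.5% → £4.41465
Art supplies kit £19.74: toys → 7.75% → £1.52985
Unrounded tax sum = £82.027475 → £82.03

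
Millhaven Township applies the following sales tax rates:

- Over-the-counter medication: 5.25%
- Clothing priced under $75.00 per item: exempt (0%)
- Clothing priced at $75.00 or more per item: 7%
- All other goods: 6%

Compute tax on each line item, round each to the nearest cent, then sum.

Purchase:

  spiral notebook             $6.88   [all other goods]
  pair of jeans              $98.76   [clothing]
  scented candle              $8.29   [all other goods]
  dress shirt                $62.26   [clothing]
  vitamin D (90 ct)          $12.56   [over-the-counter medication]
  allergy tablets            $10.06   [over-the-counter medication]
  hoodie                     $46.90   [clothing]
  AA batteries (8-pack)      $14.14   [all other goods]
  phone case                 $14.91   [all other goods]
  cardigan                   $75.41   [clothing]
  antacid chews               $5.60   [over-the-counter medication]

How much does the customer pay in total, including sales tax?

Spiral notebook $6.88: all other goods → 6% → $0.41
Pair of jeans $98.76: clothing, $75.00 or more → 7% → $6.91
Scented candle $8.29: all other goods → 6% → $0.50
Dress shirt $62.26: clothing, under $75.00 → 0% → $0.00
Vitamin D (90 ct) $12.56: over-the-counter medication → 5.25% → $0.66
Allergy tablets $10.06: over-the-counter medication → 5.25% → $0.53
Hoodie $46.90: clothing, under $75.00 → 0% → $0.00
AA batteries (8-pack) $14.14: all other goods → 6% → $0.85
Phone case $14.91: all other goods → 6% → $0.89
Cardigan $75.41: clothing, $75.00 or more → 7% → $5.28
Antacid chews $5.60: over-the-counter medication → 5.25% → $0.29
Subtotal = $355.77; tax = $16.32; total due = $372.09

$372.09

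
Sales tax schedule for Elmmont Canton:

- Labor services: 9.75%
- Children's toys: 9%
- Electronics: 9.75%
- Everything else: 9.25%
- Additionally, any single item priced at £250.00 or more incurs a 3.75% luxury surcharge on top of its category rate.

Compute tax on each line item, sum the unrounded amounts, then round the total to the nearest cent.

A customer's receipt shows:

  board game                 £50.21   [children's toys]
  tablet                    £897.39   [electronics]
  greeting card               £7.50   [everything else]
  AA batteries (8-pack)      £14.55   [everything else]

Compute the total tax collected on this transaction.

Board game £50.21: children's toys → 9% → £4.5189
Tablet £897.39: electronics → 9.75% + 3.75% surcharge = 13.5% → £121.14765
Greeting card £7.50: everything else → 9.25% → £0.69375
AA batteries (8-pack) £14.55: everything else → 9.25% → £1.345875
Unrounded tax sum = £127.706175 → £127.71

£127.71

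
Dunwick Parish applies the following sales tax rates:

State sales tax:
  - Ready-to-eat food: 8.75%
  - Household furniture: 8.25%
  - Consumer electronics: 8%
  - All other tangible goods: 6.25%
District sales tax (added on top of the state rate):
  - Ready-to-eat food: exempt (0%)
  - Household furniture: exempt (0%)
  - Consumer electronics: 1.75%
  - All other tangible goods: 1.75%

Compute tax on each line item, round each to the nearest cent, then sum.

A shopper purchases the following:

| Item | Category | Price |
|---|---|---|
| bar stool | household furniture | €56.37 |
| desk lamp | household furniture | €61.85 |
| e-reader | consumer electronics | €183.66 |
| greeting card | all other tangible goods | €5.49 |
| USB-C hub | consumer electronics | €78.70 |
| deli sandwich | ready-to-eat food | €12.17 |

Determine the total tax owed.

€36.83

Bar stool €56.37: household furniture → 8.25% + 0% district = 8.25% → €4.65
Desk lamp €61.85: household furniture → 8.25% + 0% district = 8.25% → €5.10
E-reader €183.66: consumer electronics → 8% + 1.75% district = 9.75% → €17.91
Greeting card €5.49: all other tangible goods → 6.25% + 1.75% district = 8% → €0.44
USB-C hub €78.70: consumer electronics → 8% + 1.75% district = 9.75% → €7.67
Deli sandwich €12.17: ready-to-eat food → 8.75% + 0% district = 8.75% → €1.06
Total tax = €4.65 + €5.10 + €17.91 + €0.44 + €7.67 + €1.06 = €36.83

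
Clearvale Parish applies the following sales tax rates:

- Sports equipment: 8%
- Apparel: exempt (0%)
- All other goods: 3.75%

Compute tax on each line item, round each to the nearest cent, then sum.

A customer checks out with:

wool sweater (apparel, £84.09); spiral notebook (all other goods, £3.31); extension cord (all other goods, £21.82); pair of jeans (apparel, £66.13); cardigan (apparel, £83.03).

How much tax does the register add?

£0.94

Wool sweater £84.09: apparel → 0% → £0.00
Spiral notebook £3.31: all other goods → 3.75% → £0.12
Extension cord £21.82: all other goods → 3.75% → £0.82
Pair of jeans £66.13: apparel → 0% → £0.00
Cardigan £83.03: apparel → 0% → £0.00
Total tax = £0.12 + £0.82 = £0.94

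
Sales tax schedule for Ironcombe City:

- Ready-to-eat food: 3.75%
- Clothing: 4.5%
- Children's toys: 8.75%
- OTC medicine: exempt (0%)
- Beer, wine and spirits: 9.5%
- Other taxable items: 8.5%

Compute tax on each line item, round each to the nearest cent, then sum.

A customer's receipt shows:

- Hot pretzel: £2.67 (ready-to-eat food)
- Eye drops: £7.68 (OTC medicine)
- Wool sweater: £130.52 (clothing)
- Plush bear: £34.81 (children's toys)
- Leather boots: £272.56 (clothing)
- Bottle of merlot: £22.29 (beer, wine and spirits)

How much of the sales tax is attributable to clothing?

Wool sweater £130.52: clothing → 4.5% → £5.87
Leather boots £272.56: clothing → 4.5% → £12.27
Tax on clothing = £5.87 + £12.27 = £18.14

£18.14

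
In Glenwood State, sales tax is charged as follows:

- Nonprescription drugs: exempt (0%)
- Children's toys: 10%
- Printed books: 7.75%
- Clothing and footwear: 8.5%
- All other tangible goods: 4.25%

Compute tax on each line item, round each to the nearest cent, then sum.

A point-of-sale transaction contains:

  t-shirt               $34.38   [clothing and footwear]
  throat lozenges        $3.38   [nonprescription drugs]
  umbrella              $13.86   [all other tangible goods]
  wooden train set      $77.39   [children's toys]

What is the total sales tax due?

T-shirt $34.38: clothing and footwear → 8.5% → $2.92
Throat lozenges $3.38: nonprescription drugs → 0% → $0.00
Umbrella $13.86: all other tangible goods → 4.25% → $0.59
Wooden train set $77.39: children's toys → 10% → $7.74
Total tax = $2.92 + $0.59 + $7.74 = $11.25

$11.25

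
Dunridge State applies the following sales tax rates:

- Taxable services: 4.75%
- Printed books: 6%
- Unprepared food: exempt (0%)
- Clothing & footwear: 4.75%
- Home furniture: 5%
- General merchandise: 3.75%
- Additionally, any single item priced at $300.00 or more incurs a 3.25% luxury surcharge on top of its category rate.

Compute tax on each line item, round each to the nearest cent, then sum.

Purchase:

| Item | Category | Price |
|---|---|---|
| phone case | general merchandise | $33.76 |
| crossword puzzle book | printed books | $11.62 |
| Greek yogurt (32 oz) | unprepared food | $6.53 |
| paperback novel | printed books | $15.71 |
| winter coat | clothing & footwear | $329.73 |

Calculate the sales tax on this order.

Phone case $33.76: general merchandise → 3.75% → $1.27
Crossword puzzle book $11.62: printed books → 6% → $0.70
Greek yogurt (32 oz) $6.53: unprepared food → 0% → $0.00
Paperback novel $15.71: printed books → 6% → $0.94
Winter coat $329.73: clothing & footwear → 4.75% + 3.25% surcharge = 8% → $26.38
Total tax = $1.27 + $0.70 + $0.94 + $26.38 = $29.29

$29.29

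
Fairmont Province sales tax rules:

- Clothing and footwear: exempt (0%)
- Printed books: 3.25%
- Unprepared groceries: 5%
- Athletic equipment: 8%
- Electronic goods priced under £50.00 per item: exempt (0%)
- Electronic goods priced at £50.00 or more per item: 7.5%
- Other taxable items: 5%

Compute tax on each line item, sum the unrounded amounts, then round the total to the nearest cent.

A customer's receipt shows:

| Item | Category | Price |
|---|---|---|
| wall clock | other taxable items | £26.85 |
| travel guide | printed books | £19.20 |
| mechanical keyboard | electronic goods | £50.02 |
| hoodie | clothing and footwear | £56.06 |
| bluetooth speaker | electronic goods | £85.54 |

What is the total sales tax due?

£12.13

Wall clock £26.85: other taxable items → 5% → £1.3425
Travel guide £19.20: printed books → 3.25% → £0.624
Mechanical keyboard £50.02: electronic goods, £50.00 or more → 7.5% → £3.7515
Hoodie £56.06: clothing and footwear → 0% → £0.00
Bluetooth speaker £85.54: electronic goods, £50.00 or more → 7.5% → £6.4155
Unrounded tax sum = £12.1335 → £12.13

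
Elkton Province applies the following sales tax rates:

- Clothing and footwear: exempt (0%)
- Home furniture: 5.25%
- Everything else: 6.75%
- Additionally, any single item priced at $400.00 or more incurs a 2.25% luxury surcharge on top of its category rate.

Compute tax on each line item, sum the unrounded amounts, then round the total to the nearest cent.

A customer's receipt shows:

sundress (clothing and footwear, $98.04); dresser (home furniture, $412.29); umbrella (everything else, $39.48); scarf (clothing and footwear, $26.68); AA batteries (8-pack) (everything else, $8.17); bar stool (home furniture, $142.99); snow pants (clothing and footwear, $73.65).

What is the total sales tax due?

Sundress $98.04: clothing and footwear → 0% → $0.00
Dresser $412.29: home furniture → 5.25% + 2.25% surcharge = 7.5% → $30.92175
Umbrella $39.48: everything else → 6.75% → $2.6649
Scarf $26.68: clothing and footwear → 0% → $0.00
AA batteries (8-pack) $8.17: everything else → 6.75% → $0.551475
Bar stool $142.99: home furniture → 5.25% → $7.506975
Snow pants $73.65: clothing and footwear → 0% → $0.00
Unrounded tax sum = $41.6451 → $41.65

$41.65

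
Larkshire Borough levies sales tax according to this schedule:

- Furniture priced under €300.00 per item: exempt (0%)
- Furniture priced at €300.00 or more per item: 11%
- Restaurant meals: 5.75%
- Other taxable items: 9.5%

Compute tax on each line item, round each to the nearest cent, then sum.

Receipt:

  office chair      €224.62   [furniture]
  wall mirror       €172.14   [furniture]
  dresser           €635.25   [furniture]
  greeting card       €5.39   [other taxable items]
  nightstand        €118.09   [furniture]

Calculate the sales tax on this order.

Office chair €224.62: furniture, under €300.00 → 0% → €0.00
Wall mirror €172.14: furniture, under €300.00 → 0% → €0.00
Dresser €635.25: furniture, €300.00 or more → 11% → €69.88
Greeting card €5.39: other taxable items → 9.5% → €0.51
Nightstand €118.09: furniture, under €300.00 → 0% → €0.00
Total tax = €69.88 + €0.51 = €70.39

€70.39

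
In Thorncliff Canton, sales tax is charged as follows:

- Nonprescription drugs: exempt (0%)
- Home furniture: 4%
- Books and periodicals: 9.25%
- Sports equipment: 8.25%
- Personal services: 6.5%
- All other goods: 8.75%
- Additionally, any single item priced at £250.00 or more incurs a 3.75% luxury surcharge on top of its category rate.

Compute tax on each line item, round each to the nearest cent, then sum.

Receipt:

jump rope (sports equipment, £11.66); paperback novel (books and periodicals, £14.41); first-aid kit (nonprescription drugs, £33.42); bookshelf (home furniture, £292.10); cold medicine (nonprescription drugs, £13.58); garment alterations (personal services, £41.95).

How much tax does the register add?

Jump rope £11.66: sports equipment → 8.25% → £0.96
Paperback novel £14.41: books and periodicals → 9.25% → £1.33
First-aid kit £33.42: nonprescription drugs → 0% → £0.00
Bookshelf £292.10: home furniture → 4% + 3.75% surcharge = 7.75% → £22.64
Cold medicine £13.58: nonprescription drugs → 0% → £0.00
Garment alterations £41.95: personal services → 6.5% → £2.73
Total tax = £0.96 + £1.33 + £22.64 + £2.73 = £27.66

£27.66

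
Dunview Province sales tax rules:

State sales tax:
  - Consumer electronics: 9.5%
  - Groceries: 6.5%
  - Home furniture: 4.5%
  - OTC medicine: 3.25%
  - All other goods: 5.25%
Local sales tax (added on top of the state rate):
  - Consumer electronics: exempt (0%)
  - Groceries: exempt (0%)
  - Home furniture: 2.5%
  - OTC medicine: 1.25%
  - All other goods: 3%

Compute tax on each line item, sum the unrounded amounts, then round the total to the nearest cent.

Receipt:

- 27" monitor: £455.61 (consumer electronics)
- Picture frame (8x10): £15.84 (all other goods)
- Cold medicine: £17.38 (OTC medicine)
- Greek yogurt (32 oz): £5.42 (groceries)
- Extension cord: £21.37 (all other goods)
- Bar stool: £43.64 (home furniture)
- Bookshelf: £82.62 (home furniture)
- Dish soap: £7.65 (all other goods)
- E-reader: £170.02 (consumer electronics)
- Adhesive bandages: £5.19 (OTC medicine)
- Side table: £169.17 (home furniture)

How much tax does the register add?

£85.18

27" monitor £455.61: consumer electronics → 9.5% + 0% local = 9.5% → £43.28295
Picture frame (8x10) £15.84: all other goods → 5.25% + 3% local = 8.25% → £1.3068
Cold medicine £17.38: OTC medicine → 3.25% + 1.25% local = 4.5% → £0.7821
Greek yogurt (32 oz) £5.42: groceries → 6.5% + 0% local = 6.5% → £0.3523
Extension cord £21.37: all other goods → 5.25% + 3% local = 8.25% → £1.763025
Bar stool £43.64: home furniture → 4.5% + 2.5% local = 7% → £3.0548
Bookshelf £82.62: home furniture → 4.5% + 2.5% local = 7% → £5.7834
Dish soap £7.65: all other goods → 5.25% + 3% local = 8.25% → £0.631125
E-reader £170.02: consumer electronics → 9.5% + 0% local = 9.5% → £16.1519
Adhesive bandages £5.19: OTC medicine → 3.25% + 1.25% local = 4.5% → £0.23355
Side table £169.17: home furniture → 4.5% + 2.5% local = 7% → £11.8419
Unrounded tax sum = £85.18385 → £85.18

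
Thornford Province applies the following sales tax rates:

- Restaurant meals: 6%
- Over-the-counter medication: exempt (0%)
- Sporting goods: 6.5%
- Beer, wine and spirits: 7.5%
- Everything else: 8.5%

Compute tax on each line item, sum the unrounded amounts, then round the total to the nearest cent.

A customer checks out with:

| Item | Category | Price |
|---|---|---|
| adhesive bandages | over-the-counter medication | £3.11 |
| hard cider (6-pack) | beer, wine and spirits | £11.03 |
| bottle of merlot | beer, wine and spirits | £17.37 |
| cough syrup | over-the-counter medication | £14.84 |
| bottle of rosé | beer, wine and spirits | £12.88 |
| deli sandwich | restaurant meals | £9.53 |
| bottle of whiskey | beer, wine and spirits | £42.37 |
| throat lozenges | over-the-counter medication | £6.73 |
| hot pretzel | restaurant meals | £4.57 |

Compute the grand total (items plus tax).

Adhesive bandages £3.11: over-the-counter medication → 0% → £0.00
Hard cider (6-pack) £11.03: beer, wine and spirits → 7.5% → £0.82725
Bottle of merlot £17.37: beer, wine and spirits → 7.5% → £1.30275
Cough syrup £14.84: over-the-counter medication → 0% → £0.00
Bottle of rosé £12.88: beer, wine and spirits → 7.5% → £0.966
Deli sandwich £9.53: restaurant meals → 6% → £0.5718
Bottle of whiskey £42.37: beer, wine and spirits → 7.5% → £3.17775
Throat lozenges £6.73: over-the-counter medication → 0% → £0.00
Hot pretzel £4.57: restaurant meals → 6% → £0.2742
Subtotal = £122.43; unrounded tax = £7.11975 → £7.12; total due = £129.55

£129.55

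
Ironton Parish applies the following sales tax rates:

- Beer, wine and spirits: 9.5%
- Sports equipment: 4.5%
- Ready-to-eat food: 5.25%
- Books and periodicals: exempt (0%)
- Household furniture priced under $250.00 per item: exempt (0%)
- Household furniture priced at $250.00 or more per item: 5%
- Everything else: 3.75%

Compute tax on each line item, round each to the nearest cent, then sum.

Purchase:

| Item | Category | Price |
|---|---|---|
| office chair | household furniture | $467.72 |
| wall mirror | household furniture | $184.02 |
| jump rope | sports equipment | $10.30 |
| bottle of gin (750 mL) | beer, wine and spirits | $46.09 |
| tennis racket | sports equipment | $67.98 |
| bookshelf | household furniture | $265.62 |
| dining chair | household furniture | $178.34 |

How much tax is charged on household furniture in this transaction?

$36.67

Office chair $467.72: household furniture, $250.00 or more → 5% → $23.39
Wall mirror $184.02: household furniture, under $250.00 → 0% → $0.00
Bookshelf $265.62: household furniture, $250.00 or more → 5% → $13.28
Dining chair $178.34: household furniture, under $250.00 → 0% → $0.00
Tax on household furniture = $23.39 + $0.00 + $13.28 + $0.00 = $36.67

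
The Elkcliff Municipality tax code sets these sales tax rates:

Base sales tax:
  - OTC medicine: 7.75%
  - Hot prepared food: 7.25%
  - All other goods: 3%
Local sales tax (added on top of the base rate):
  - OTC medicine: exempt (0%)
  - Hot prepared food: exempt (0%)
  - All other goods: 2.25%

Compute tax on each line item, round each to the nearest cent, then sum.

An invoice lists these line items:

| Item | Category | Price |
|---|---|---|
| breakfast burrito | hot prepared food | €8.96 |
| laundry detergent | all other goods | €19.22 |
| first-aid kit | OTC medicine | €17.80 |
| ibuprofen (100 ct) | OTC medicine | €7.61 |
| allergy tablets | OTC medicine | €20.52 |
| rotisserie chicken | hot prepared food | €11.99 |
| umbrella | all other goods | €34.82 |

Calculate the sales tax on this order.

€7.92

Breakfast burrito €8.96: hot prepared food → 7.25% + 0% local = 7.25% → €0.65
Laundry detergent €19.22: all other goods → 3% + 2.25% local = 5.25% → €1.01
First-aid kit €17.80: OTC medicine → 7.75% + 0% local = 7.75% → €1.38
Ibuprofen (100 ct) €7.61: OTC medicine → 7.75% + 0% local = 7.75% → €0.59
Allergy tablets €20.52: OTC medicine → 7.75% + 0% local = 7.75% → €1.59
Rotisserie chicken €11.99: hot prepared food → 7.25% + 0% local = 7.25% → €0.87
Umbrella €34.82: all other goods → 3% + 2.25% local = 5.25% → €1.83
Total tax = €0.65 + €1.01 + €1.38 + €0.59 + €1.59 + €0.87 + €1.83 = €7.92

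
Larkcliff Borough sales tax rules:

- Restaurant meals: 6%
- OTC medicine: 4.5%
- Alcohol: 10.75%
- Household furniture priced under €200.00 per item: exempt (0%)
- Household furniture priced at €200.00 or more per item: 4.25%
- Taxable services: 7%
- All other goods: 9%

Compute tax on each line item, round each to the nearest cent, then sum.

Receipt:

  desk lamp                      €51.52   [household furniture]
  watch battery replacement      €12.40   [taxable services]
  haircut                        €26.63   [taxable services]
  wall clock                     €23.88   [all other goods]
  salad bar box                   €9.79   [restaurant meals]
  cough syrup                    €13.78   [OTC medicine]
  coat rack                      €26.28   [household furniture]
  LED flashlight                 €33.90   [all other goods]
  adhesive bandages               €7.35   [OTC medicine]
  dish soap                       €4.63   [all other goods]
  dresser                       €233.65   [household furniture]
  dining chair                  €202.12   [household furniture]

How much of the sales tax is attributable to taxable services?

Watch battery replacement €12.40: taxable services → 7% → €0.87
Haircut €26.63: taxable services → 7% → €1.86
Tax on taxable services = €0.87 + €1.86 = €2.73

€2.73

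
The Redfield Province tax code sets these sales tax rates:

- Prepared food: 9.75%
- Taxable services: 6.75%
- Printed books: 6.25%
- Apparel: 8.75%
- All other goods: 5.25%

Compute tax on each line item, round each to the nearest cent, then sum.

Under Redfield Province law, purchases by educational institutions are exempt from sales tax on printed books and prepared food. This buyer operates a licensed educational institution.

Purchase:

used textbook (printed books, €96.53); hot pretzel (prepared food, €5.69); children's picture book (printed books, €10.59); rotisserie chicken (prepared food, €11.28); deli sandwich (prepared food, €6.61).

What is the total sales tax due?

Used textbook €96.53: printed books, buyer-exempt → 0% → €0.00
Hot pretzel €5.69: prepared food, buyer-exempt → 0% → €0.00
Children's picture book €10.59: printed books, buyer-exempt → 0% → €0.00
Rotisserie chicken €11.28: prepared food, buyer-exempt → 0% → €0.00
Deli sandwich €6.61: prepared food, buyer-exempt → 0% → €0.00
Total tax = €0.00

€0.00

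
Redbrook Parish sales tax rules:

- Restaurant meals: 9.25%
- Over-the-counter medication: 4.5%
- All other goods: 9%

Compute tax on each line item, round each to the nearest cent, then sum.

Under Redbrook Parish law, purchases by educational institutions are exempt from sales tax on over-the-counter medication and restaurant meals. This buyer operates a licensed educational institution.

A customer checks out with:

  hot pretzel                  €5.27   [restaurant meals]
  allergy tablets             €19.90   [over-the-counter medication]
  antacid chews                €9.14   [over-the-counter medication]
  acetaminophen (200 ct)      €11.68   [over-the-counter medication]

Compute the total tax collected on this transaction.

€0.00

Hot pretzel €5.27: restaurant meals, buyer-exempt → 0% → €0.00
Allergy tablets €19.90: over-the-counter medication, buyer-exempt → 0% → €0.00
Antacid chews €9.14: over-the-counter medication, buyer-exempt → 0% → €0.00
Acetaminophen (200 ct) €11.68: over-the-counter medication, buyer-exempt → 0% → €0.00
Total tax = €0.00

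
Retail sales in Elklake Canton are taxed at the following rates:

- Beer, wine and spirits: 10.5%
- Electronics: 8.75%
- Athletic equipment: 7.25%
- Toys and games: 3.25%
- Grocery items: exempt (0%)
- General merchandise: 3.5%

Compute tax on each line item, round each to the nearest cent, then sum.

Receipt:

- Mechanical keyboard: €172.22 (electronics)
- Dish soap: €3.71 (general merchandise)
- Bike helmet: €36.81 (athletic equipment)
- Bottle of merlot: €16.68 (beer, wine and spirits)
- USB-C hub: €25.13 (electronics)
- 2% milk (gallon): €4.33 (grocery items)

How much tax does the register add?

€21.82

Mechanical keyboard €172.22: electronics → 8.75% → €15.07
Dish soap €3.71: general merchandise → 3.5% → €0.13
Bike helmet €36.81: athletic equipment → 7.25% → €2.67
Bottle of merlot €16.68: beer, wine and spirits → 10.5% → €1.75
USB-C hub €25.13: electronics → 8.75% → €2.20
2% milk (gallon) €4.33: grocery items → 0% → €0.00
Total tax = €15.07 + €0.13 + €2.67 + €1.75 + €2.20 = €21.82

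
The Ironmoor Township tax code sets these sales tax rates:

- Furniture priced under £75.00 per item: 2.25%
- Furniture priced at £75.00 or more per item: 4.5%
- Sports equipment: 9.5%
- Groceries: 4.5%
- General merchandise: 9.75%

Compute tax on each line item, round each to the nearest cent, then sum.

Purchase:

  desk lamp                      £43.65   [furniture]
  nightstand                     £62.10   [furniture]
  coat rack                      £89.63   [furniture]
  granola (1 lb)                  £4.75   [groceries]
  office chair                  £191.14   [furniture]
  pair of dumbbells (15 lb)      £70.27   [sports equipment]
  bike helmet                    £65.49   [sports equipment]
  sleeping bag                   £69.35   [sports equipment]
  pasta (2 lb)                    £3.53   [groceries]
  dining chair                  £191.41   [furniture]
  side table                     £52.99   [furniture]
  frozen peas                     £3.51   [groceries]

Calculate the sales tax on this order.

Desk lamp £43.65: furniture, under £75.00 → 2.25% → £0.98
Nightstand £62.10: furniture, under £75.00 → 2.25% → £1.40
Coat rack £89.63: furniture, £75.00 or more → 4.5% → £4.03
Granola (1 lb) £4.75: groceries → 4.5% → £0.21
Office chair £191.14: furniture, £75.00 or more → 4.5% → £8.60
Pair of dumbbells (15 lb) £70.27: sports equipment → 9.5% → £6.68
Bike helmet £65.49: sports equipment → 9.5% → £6.22
Sleeping bag £69.35: sports equipment → 9.5% → £6.59
Pasta (2 lb) £3.53: groceries → 4.5% → £0.16
Dining chair £191.41: furniture, £75.00 or more → 4.5% → £8.61
Side table £52.99: furniture, under £75.00 → 2.25% → £1.19
Frozen peas £3.51: groceries → 4.5% → £0.16
Total tax = £0.98 + £1.40 + £4.03 + £0.21 + £8.60 + £6.68 + £6.22 + £6.59 + £0.16 + £8.61 + £1.19 + £0.16 = £44.83

£44.83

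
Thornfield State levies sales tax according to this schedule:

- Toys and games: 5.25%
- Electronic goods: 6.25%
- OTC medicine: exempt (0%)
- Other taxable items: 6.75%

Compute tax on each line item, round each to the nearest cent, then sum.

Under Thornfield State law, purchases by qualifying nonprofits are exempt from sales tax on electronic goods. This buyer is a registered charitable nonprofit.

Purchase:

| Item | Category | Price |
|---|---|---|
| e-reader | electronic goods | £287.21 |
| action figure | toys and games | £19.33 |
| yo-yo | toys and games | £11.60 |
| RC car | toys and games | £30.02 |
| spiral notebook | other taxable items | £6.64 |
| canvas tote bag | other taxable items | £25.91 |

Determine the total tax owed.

E-reader £287.21: electronic goods, buyer-exempt → 0% → £0.00
Action figure £19.33: toys and games → 5.25% → £1.01
Yo-yo £11.60: toys and games → 5.25% → £0.61
RC car £30.02: toys and games → 5.25% → £1.58
Spiral notebook £6.64: other taxable items → 6.75% → £0.45
Canvas tote bag £25.91: other taxable items → 6.75% → £1.75
Total tax = £1.01 + £0.61 + £1.58 + £0.45 + £1.75 = £5.40

£5.40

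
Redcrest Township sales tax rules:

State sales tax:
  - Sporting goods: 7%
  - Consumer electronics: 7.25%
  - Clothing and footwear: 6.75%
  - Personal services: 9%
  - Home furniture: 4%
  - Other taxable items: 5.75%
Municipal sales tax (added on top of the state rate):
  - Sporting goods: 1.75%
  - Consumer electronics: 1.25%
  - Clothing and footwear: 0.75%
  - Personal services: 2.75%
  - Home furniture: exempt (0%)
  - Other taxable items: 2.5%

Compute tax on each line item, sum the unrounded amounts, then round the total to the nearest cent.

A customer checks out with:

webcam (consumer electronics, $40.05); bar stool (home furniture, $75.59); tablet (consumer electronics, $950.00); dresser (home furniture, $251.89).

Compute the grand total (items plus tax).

$1414.78

Webcam $40.05: consumer electronics → 7.25% + 1.25% municipal = 8.5% → $3.40425
Bar stool $75.59: home furniture → 4% + 0% municipal = 4% → $3.0236
Tablet $950.00: consumer electronics → 7.25% + 1.25% municipal = 8.5% → $80.75
Dresser $251.89: home furniture → 4% + 0% municipal = 4% → $10.0756
Subtotal = $1317.53; unrounded tax = $97.25345 → $97.25; total due = $1414.78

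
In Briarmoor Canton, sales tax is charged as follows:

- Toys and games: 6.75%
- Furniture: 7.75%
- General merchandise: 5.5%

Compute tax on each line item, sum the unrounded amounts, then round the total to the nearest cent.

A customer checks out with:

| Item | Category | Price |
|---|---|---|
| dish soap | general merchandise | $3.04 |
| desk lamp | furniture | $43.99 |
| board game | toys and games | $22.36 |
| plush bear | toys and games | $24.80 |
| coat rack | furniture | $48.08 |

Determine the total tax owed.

$10.49

Dish soap $3.04: general merchandise → 5.5% → $0.1672
Desk lamp $43.99: furniture → 7.75% → $3.409225
Board game $22.36: toys and games → 6.75% → $1.5093
Plush bear $24.80: toys and games → 6.75% → $1.674
Coat rack $48.08: furniture → 7.75% → $3.7262
Unrounded tax sum = $10.485925 → $10.49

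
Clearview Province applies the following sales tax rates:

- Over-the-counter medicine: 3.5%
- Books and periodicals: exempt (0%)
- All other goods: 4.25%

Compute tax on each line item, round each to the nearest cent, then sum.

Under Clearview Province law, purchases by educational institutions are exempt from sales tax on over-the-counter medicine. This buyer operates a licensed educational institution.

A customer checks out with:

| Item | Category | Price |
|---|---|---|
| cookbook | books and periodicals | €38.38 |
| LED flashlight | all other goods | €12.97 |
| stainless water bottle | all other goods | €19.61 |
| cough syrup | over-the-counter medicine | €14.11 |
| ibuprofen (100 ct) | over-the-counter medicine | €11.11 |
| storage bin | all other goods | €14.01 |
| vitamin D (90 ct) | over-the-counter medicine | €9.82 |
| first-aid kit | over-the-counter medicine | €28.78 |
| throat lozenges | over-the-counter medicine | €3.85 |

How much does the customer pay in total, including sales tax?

€154.62

Cookbook €38.38: books and periodicals → 0% → €0.00
LED flashlight €12.97: all other goods → 4.25% → €0.55
Stainless water bottle €19.61: all other goods → 4.25% → €0.83
Cough syrup €14.11: over-the-counter medicine, buyer-exempt → 0% → €0.00
Ibuprofen (100 ct) €11.11: over-the-counter medicine, buyer-exempt → 0% → €0.00
Storage bin €14.01: all other goods → 4.25% → €0.60
Vitamin D (90 ct) €9.82: over-the-counter medicine, buyer-exempt → 0% → €0.00
First-aid kit €28.78: over-the-counter medicine, buyer-exempt → 0% → €0.00
Throat lozenges €3.85: over-the-counter medicine, buyer-exempt → 0% → €0.00
Subtotal = €152.64; tax = €1.98; total due = €154.62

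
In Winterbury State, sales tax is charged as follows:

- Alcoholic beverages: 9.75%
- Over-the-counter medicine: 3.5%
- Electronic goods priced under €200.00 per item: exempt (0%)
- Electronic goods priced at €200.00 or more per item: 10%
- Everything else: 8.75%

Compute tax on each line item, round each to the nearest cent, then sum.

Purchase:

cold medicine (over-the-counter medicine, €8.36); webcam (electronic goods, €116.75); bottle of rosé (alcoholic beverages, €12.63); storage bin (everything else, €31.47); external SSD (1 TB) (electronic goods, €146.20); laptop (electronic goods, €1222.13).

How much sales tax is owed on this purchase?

€126.48

Cold medicine €8.36: over-the-counter medicine → 3.5% → €0.29
Webcam €116.75: electronic goods, under €200.00 → 0% → €0.00
Bottle of rosé €12.63: alcoholic beverages → 9.75% → €1.23
Storage bin €31.47: everything else → 8.75% → €2.75
External SSD (1 TB) €146.20: electronic goods, under €200.00 → 0% → €0.00
Laptop €1222.13: electronic goods, €200.00 or more → 10% → €122.21
Total tax = €0.29 + €1.23 + €2.75 + €122.21 = €126.48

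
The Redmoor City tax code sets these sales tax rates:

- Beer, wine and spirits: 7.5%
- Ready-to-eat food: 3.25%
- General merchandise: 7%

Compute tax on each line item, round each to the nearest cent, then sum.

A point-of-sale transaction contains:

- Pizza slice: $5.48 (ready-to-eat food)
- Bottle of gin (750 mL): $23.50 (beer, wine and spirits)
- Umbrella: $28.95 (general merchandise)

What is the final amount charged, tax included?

Pizza slice $5.48: ready-to-eat food → 3.25% → $0.18
Bottle of gin (750 mL) $23.50: beer, wine and spirits → 7.5% → $1.76
Umbrella $28.95: general merchandise → 7% → $2.03
Subtotal = $57.93; tax = $3.97; total due = $61.90

$61.90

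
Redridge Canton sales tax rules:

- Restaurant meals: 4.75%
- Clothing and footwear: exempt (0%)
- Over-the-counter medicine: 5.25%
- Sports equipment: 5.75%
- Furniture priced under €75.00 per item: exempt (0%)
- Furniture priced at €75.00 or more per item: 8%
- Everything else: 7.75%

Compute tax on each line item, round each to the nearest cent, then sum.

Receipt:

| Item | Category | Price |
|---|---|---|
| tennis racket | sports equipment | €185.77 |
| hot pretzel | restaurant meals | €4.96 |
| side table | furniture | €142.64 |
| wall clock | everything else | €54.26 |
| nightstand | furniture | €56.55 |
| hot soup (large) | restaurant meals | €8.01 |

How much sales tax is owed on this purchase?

Tennis racket €185.77: sports equipment → 5.75% → €10.68
Hot pretzel €4.96: restaurant meals → 4.75% → €0.24
Side table €142.64: furniture, €75.00 or more → 8% → €11.41
Wall clock €54.26: everything else → 7.75% → €4.21
Nightstand €56.55: furniture, under €75.00 → 0% → €0.00
Hot soup (large) €8.01: restaurant meals → 4.75% → €0.38
Total tax = €10.68 + €0.24 + €11.41 + €4.21 + €0.38 = €26.92

€26.92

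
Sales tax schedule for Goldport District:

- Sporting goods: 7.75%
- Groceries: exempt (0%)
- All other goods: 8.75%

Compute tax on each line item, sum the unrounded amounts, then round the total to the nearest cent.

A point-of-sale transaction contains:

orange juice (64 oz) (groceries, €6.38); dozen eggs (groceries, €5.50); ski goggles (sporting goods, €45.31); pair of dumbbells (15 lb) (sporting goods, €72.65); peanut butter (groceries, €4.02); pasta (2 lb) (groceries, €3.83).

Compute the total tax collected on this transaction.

€9.14

Orange juice (64 oz) €6.38: groceries → 0% → €0.00
Dozen eggs €5.50: groceries → 0% → €0.00
Ski goggles €45.31: sporting goods → 7.75% → €3.511525
Pair of dumbbells (15 lb) €72.65: sporting goods → 7.75% → €5.630375
Peanut butter €4.02: groceries → 0% → €0.00
Pasta (2 lb) €3.83: groceries → 0% → €0.00
Unrounded tax sum = €9.1419 → €9.14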